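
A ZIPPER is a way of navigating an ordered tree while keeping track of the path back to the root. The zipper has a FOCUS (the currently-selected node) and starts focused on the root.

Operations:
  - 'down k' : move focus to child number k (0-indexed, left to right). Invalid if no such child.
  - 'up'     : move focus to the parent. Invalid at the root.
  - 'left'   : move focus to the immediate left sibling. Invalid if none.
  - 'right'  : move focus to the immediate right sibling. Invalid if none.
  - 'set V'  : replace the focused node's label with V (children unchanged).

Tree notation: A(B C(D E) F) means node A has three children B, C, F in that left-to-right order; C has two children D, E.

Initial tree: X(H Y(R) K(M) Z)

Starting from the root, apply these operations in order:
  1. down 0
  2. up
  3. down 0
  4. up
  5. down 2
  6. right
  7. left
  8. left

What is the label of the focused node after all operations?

Answer: Y

Derivation:
Step 1 (down 0): focus=H path=0 depth=1 children=[] left=[] right=['Y', 'K', 'Z'] parent=X
Step 2 (up): focus=X path=root depth=0 children=['H', 'Y', 'K', 'Z'] (at root)
Step 3 (down 0): focus=H path=0 depth=1 children=[] left=[] right=['Y', 'K', 'Z'] parent=X
Step 4 (up): focus=X path=root depth=0 children=['H', 'Y', 'K', 'Z'] (at root)
Step 5 (down 2): focus=K path=2 depth=1 children=['M'] left=['H', 'Y'] right=['Z'] parent=X
Step 6 (right): focus=Z path=3 depth=1 children=[] left=['H', 'Y', 'K'] right=[] parent=X
Step 7 (left): focus=K path=2 depth=1 children=['M'] left=['H', 'Y'] right=['Z'] parent=X
Step 8 (left): focus=Y path=1 depth=1 children=['R'] left=['H'] right=['K', 'Z'] parent=X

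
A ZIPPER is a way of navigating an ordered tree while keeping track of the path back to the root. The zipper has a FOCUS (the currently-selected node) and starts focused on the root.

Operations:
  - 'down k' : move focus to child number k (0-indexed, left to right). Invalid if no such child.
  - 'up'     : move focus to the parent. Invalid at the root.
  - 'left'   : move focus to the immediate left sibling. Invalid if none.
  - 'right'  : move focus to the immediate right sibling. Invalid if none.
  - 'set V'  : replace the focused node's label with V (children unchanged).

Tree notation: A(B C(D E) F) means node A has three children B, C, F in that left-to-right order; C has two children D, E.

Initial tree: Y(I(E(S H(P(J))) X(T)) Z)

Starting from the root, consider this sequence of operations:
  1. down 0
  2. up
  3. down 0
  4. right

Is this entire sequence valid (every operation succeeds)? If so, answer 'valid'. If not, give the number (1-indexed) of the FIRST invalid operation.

Step 1 (down 0): focus=I path=0 depth=1 children=['E', 'X'] left=[] right=['Z'] parent=Y
Step 2 (up): focus=Y path=root depth=0 children=['I', 'Z'] (at root)
Step 3 (down 0): focus=I path=0 depth=1 children=['E', 'X'] left=[] right=['Z'] parent=Y
Step 4 (right): focus=Z path=1 depth=1 children=[] left=['I'] right=[] parent=Y

Answer: valid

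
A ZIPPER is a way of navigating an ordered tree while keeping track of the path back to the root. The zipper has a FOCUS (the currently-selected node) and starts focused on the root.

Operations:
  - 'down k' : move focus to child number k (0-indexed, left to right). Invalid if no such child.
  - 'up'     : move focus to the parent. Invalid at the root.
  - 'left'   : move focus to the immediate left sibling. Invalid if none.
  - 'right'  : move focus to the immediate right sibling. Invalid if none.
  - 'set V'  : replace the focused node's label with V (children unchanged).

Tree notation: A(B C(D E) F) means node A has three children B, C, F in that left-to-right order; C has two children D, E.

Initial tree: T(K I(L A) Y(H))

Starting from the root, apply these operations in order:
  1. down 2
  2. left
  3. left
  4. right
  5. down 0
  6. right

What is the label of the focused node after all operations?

Answer: A

Derivation:
Step 1 (down 2): focus=Y path=2 depth=1 children=['H'] left=['K', 'I'] right=[] parent=T
Step 2 (left): focus=I path=1 depth=1 children=['L', 'A'] left=['K'] right=['Y'] parent=T
Step 3 (left): focus=K path=0 depth=1 children=[] left=[] right=['I', 'Y'] parent=T
Step 4 (right): focus=I path=1 depth=1 children=['L', 'A'] left=['K'] right=['Y'] parent=T
Step 5 (down 0): focus=L path=1/0 depth=2 children=[] left=[] right=['A'] parent=I
Step 6 (right): focus=A path=1/1 depth=2 children=[] left=['L'] right=[] parent=I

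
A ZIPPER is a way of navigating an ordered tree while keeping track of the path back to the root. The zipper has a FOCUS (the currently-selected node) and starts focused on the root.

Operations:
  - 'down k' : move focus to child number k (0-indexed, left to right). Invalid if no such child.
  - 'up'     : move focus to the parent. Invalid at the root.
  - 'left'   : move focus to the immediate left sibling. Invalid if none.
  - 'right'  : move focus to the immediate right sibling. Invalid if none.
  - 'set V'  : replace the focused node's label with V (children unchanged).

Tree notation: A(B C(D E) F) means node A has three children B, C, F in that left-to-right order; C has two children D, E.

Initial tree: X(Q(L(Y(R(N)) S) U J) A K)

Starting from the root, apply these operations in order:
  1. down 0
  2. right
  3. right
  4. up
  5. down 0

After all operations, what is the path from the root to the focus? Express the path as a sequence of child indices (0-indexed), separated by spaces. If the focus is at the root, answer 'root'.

Step 1 (down 0): focus=Q path=0 depth=1 children=['L', 'U', 'J'] left=[] right=['A', 'K'] parent=X
Step 2 (right): focus=A path=1 depth=1 children=[] left=['Q'] right=['K'] parent=X
Step 3 (right): focus=K path=2 depth=1 children=[] left=['Q', 'A'] right=[] parent=X
Step 4 (up): focus=X path=root depth=0 children=['Q', 'A', 'K'] (at root)
Step 5 (down 0): focus=Q path=0 depth=1 children=['L', 'U', 'J'] left=[] right=['A', 'K'] parent=X

Answer: 0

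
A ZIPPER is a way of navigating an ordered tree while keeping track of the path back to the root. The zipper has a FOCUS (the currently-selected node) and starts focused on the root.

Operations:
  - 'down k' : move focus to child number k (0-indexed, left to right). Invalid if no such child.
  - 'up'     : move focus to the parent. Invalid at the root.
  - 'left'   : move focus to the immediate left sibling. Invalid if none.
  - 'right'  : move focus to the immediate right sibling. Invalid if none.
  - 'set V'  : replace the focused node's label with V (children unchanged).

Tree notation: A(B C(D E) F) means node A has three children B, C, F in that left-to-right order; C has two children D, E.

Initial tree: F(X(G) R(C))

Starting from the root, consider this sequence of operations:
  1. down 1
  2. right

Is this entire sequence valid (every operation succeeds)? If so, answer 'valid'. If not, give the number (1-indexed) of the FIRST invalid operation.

Step 1 (down 1): focus=R path=1 depth=1 children=['C'] left=['X'] right=[] parent=F
Step 2 (right): INVALID

Answer: 2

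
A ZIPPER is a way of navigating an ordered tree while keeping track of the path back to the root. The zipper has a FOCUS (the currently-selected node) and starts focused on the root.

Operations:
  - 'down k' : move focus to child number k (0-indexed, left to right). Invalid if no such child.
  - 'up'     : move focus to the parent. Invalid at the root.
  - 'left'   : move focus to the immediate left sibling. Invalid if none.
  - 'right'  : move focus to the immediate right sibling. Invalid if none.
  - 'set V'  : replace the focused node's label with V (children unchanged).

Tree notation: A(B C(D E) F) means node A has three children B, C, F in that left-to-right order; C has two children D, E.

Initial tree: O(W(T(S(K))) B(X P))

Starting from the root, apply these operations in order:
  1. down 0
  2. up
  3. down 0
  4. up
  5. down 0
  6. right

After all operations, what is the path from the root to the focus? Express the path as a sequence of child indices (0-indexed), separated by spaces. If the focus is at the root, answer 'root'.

Answer: 1

Derivation:
Step 1 (down 0): focus=W path=0 depth=1 children=['T'] left=[] right=['B'] parent=O
Step 2 (up): focus=O path=root depth=0 children=['W', 'B'] (at root)
Step 3 (down 0): focus=W path=0 depth=1 children=['T'] left=[] right=['B'] parent=O
Step 4 (up): focus=O path=root depth=0 children=['W', 'B'] (at root)
Step 5 (down 0): focus=W path=0 depth=1 children=['T'] left=[] right=['B'] parent=O
Step 6 (right): focus=B path=1 depth=1 children=['X', 'P'] left=['W'] right=[] parent=O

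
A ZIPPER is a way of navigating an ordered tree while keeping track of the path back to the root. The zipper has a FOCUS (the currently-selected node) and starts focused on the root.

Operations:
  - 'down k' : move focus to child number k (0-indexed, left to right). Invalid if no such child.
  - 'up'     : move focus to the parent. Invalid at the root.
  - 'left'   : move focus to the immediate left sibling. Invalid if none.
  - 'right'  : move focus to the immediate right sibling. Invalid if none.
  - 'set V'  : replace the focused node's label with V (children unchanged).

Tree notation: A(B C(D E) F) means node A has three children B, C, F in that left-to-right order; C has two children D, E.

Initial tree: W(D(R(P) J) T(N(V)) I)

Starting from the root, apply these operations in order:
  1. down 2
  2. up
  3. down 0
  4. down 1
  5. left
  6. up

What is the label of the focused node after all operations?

Step 1 (down 2): focus=I path=2 depth=1 children=[] left=['D', 'T'] right=[] parent=W
Step 2 (up): focus=W path=root depth=0 children=['D', 'T', 'I'] (at root)
Step 3 (down 0): focus=D path=0 depth=1 children=['R', 'J'] left=[] right=['T', 'I'] parent=W
Step 4 (down 1): focus=J path=0/1 depth=2 children=[] left=['R'] right=[] parent=D
Step 5 (left): focus=R path=0/0 depth=2 children=['P'] left=[] right=['J'] parent=D
Step 6 (up): focus=D path=0 depth=1 children=['R', 'J'] left=[] right=['T', 'I'] parent=W

Answer: D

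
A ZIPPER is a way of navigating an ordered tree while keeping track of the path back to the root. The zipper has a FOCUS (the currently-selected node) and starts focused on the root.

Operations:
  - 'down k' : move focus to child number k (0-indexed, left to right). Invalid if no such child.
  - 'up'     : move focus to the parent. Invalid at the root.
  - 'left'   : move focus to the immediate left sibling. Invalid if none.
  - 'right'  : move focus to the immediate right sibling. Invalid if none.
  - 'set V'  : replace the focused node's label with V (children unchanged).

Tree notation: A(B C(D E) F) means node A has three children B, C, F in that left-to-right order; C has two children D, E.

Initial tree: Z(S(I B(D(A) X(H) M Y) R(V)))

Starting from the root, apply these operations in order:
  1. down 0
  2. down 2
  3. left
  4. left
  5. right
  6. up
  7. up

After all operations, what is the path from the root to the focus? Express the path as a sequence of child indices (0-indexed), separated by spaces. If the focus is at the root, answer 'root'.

Step 1 (down 0): focus=S path=0 depth=1 children=['I', 'B', 'R'] left=[] right=[] parent=Z
Step 2 (down 2): focus=R path=0/2 depth=2 children=['V'] left=['I', 'B'] right=[] parent=S
Step 3 (left): focus=B path=0/1 depth=2 children=['D', 'X', 'M', 'Y'] left=['I'] right=['R'] parent=S
Step 4 (left): focus=I path=0/0 depth=2 children=[] left=[] right=['B', 'R'] parent=S
Step 5 (right): focus=B path=0/1 depth=2 children=['D', 'X', 'M', 'Y'] left=['I'] right=['R'] parent=S
Step 6 (up): focus=S path=0 depth=1 children=['I', 'B', 'R'] left=[] right=[] parent=Z
Step 7 (up): focus=Z path=root depth=0 children=['S'] (at root)

Answer: root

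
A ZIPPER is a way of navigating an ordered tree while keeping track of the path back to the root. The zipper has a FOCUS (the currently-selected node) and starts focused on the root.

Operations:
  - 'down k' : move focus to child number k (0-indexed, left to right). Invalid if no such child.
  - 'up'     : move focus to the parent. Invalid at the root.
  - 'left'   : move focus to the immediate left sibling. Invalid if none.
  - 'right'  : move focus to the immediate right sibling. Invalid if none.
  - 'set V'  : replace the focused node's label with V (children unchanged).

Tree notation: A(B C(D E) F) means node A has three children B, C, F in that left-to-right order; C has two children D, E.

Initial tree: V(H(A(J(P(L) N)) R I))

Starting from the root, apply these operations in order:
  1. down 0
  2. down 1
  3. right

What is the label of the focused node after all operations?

Answer: I

Derivation:
Step 1 (down 0): focus=H path=0 depth=1 children=['A', 'R', 'I'] left=[] right=[] parent=V
Step 2 (down 1): focus=R path=0/1 depth=2 children=[] left=['A'] right=['I'] parent=H
Step 3 (right): focus=I path=0/2 depth=2 children=[] left=['A', 'R'] right=[] parent=H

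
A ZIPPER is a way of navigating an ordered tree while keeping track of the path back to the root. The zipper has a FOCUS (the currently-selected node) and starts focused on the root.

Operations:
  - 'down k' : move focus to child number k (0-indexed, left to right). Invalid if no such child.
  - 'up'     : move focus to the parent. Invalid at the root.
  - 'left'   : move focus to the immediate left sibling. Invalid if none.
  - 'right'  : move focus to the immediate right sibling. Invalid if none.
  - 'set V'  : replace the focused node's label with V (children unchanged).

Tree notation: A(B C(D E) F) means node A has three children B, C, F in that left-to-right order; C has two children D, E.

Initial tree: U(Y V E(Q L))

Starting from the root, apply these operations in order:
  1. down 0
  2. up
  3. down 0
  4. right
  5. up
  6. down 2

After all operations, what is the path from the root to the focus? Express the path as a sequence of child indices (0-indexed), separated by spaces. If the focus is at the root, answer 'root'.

Answer: 2

Derivation:
Step 1 (down 0): focus=Y path=0 depth=1 children=[] left=[] right=['V', 'E'] parent=U
Step 2 (up): focus=U path=root depth=0 children=['Y', 'V', 'E'] (at root)
Step 3 (down 0): focus=Y path=0 depth=1 children=[] left=[] right=['V', 'E'] parent=U
Step 4 (right): focus=V path=1 depth=1 children=[] left=['Y'] right=['E'] parent=U
Step 5 (up): focus=U path=root depth=0 children=['Y', 'V', 'E'] (at root)
Step 6 (down 2): focus=E path=2 depth=1 children=['Q', 'L'] left=['Y', 'V'] right=[] parent=U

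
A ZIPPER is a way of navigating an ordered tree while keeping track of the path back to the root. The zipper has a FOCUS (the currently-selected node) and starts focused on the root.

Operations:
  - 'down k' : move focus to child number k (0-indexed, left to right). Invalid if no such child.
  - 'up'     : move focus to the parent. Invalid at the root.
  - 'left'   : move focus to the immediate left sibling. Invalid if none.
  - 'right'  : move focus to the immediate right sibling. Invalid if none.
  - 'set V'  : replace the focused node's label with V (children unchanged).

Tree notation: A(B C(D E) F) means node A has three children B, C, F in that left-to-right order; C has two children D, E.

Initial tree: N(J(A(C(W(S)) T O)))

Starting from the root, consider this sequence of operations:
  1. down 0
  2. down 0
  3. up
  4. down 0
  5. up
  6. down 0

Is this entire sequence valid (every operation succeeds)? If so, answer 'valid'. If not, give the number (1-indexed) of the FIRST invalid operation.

Step 1 (down 0): focus=J path=0 depth=1 children=['A'] left=[] right=[] parent=N
Step 2 (down 0): focus=A path=0/0 depth=2 children=['C', 'T', 'O'] left=[] right=[] parent=J
Step 3 (up): focus=J path=0 depth=1 children=['A'] left=[] right=[] parent=N
Step 4 (down 0): focus=A path=0/0 depth=2 children=['C', 'T', 'O'] left=[] right=[] parent=J
Step 5 (up): focus=J path=0 depth=1 children=['A'] left=[] right=[] parent=N
Step 6 (down 0): focus=A path=0/0 depth=2 children=['C', 'T', 'O'] left=[] right=[] parent=J

Answer: valid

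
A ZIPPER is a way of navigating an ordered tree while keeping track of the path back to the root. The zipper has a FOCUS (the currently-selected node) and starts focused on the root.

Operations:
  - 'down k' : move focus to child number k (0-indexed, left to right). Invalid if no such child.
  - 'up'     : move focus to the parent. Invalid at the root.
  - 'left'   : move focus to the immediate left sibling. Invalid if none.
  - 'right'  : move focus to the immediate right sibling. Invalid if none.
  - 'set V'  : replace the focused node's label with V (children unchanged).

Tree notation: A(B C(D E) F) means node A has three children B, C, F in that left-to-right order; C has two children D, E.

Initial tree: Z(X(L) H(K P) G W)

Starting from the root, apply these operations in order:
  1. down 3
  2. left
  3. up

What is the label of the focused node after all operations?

Step 1 (down 3): focus=W path=3 depth=1 children=[] left=['X', 'H', 'G'] right=[] parent=Z
Step 2 (left): focus=G path=2 depth=1 children=[] left=['X', 'H'] right=['W'] parent=Z
Step 3 (up): focus=Z path=root depth=0 children=['X', 'H', 'G', 'W'] (at root)

Answer: Z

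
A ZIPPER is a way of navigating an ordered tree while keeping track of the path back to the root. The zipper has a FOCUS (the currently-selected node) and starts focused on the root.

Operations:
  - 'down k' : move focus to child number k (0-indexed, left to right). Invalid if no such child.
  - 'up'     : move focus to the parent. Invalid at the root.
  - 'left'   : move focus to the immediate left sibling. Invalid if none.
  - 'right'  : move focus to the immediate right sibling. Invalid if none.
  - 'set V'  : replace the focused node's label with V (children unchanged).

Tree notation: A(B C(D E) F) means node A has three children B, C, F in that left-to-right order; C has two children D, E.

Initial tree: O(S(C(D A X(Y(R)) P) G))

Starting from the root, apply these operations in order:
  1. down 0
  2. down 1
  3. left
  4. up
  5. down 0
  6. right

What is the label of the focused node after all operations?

Answer: G

Derivation:
Step 1 (down 0): focus=S path=0 depth=1 children=['C', 'G'] left=[] right=[] parent=O
Step 2 (down 1): focus=G path=0/1 depth=2 children=[] left=['C'] right=[] parent=S
Step 3 (left): focus=C path=0/0 depth=2 children=['D', 'A', 'X', 'P'] left=[] right=['G'] parent=S
Step 4 (up): focus=S path=0 depth=1 children=['C', 'G'] left=[] right=[] parent=O
Step 5 (down 0): focus=C path=0/0 depth=2 children=['D', 'A', 'X', 'P'] left=[] right=['G'] parent=S
Step 6 (right): focus=G path=0/1 depth=2 children=[] left=['C'] right=[] parent=S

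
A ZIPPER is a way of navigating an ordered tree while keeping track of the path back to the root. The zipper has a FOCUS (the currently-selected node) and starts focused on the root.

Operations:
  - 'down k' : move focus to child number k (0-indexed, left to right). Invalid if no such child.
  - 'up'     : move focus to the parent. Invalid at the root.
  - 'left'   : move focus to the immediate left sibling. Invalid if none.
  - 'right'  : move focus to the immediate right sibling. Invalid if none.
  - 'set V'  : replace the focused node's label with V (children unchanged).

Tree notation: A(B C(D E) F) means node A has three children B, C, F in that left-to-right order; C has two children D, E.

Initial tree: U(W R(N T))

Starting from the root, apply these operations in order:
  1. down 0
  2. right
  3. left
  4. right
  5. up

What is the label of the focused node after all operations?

Answer: U

Derivation:
Step 1 (down 0): focus=W path=0 depth=1 children=[] left=[] right=['R'] parent=U
Step 2 (right): focus=R path=1 depth=1 children=['N', 'T'] left=['W'] right=[] parent=U
Step 3 (left): focus=W path=0 depth=1 children=[] left=[] right=['R'] parent=U
Step 4 (right): focus=R path=1 depth=1 children=['N', 'T'] left=['W'] right=[] parent=U
Step 5 (up): focus=U path=root depth=0 children=['W', 'R'] (at root)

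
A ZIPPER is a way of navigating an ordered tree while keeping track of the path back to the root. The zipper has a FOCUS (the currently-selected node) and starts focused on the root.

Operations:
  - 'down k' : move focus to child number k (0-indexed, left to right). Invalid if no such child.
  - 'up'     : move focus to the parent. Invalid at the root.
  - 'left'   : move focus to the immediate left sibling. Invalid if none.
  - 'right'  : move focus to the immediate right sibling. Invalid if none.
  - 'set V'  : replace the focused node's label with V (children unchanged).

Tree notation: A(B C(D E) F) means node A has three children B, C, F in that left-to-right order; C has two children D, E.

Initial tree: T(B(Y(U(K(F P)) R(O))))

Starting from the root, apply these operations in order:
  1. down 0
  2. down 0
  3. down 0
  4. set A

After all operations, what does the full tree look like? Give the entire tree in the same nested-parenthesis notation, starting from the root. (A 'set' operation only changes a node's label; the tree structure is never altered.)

Answer: T(B(Y(A(K(F P)) R(O))))

Derivation:
Step 1 (down 0): focus=B path=0 depth=1 children=['Y'] left=[] right=[] parent=T
Step 2 (down 0): focus=Y path=0/0 depth=2 children=['U', 'R'] left=[] right=[] parent=B
Step 3 (down 0): focus=U path=0/0/0 depth=3 children=['K'] left=[] right=['R'] parent=Y
Step 4 (set A): focus=A path=0/0/0 depth=3 children=['K'] left=[] right=['R'] parent=Y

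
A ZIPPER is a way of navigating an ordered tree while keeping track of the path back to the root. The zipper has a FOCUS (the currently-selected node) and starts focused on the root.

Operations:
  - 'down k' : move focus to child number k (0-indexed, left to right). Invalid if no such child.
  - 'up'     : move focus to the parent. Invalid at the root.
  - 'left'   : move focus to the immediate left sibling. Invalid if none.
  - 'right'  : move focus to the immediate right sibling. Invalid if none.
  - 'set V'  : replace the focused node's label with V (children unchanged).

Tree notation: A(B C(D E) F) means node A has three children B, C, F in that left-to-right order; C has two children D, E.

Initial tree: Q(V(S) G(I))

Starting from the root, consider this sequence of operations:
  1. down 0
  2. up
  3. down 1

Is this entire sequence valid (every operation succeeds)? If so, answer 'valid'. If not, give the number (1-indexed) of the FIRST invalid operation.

Answer: valid

Derivation:
Step 1 (down 0): focus=V path=0 depth=1 children=['S'] left=[] right=['G'] parent=Q
Step 2 (up): focus=Q path=root depth=0 children=['V', 'G'] (at root)
Step 3 (down 1): focus=G path=1 depth=1 children=['I'] left=['V'] right=[] parent=Q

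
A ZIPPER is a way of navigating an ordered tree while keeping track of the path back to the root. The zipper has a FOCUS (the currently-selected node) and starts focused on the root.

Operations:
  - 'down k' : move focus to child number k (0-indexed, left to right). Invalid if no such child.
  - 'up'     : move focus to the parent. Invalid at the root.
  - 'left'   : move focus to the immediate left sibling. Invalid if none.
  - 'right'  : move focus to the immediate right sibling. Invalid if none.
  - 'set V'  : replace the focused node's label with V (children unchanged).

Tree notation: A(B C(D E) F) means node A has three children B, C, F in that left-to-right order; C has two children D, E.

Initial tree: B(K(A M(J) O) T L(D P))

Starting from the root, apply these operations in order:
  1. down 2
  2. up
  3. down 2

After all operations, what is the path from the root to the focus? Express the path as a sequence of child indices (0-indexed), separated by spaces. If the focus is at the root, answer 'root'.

Answer: 2

Derivation:
Step 1 (down 2): focus=L path=2 depth=1 children=['D', 'P'] left=['K', 'T'] right=[] parent=B
Step 2 (up): focus=B path=root depth=0 children=['K', 'T', 'L'] (at root)
Step 3 (down 2): focus=L path=2 depth=1 children=['D', 'P'] left=['K', 'T'] right=[] parent=B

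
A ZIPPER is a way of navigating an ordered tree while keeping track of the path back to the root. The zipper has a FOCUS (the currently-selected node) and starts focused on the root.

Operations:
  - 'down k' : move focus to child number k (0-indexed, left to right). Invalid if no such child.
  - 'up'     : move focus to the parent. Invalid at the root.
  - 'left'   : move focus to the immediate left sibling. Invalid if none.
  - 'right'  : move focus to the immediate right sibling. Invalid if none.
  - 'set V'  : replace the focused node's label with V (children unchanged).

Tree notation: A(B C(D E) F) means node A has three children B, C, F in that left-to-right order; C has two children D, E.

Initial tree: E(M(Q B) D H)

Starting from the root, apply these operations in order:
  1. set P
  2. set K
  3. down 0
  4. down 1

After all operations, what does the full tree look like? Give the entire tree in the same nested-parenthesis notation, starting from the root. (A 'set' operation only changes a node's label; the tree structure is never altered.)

Answer: K(M(Q B) D H)

Derivation:
Step 1 (set P): focus=P path=root depth=0 children=['M', 'D', 'H'] (at root)
Step 2 (set K): focus=K path=root depth=0 children=['M', 'D', 'H'] (at root)
Step 3 (down 0): focus=M path=0 depth=1 children=['Q', 'B'] left=[] right=['D', 'H'] parent=K
Step 4 (down 1): focus=B path=0/1 depth=2 children=[] left=['Q'] right=[] parent=M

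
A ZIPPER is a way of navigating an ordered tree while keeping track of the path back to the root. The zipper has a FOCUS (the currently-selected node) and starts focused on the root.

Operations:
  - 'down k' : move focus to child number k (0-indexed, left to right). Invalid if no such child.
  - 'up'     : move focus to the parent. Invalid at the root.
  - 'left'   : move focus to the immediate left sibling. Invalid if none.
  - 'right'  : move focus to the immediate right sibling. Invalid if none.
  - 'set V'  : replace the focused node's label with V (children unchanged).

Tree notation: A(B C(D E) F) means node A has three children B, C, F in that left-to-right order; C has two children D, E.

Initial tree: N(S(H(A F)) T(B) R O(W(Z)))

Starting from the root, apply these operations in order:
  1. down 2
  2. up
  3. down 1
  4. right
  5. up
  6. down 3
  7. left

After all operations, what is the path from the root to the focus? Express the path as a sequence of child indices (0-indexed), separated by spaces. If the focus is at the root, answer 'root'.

Step 1 (down 2): focus=R path=2 depth=1 children=[] left=['S', 'T'] right=['O'] parent=N
Step 2 (up): focus=N path=root depth=0 children=['S', 'T', 'R', 'O'] (at root)
Step 3 (down 1): focus=T path=1 depth=1 children=['B'] left=['S'] right=['R', 'O'] parent=N
Step 4 (right): focus=R path=2 depth=1 children=[] left=['S', 'T'] right=['O'] parent=N
Step 5 (up): focus=N path=root depth=0 children=['S', 'T', 'R', 'O'] (at root)
Step 6 (down 3): focus=O path=3 depth=1 children=['W'] left=['S', 'T', 'R'] right=[] parent=N
Step 7 (left): focus=R path=2 depth=1 children=[] left=['S', 'T'] right=['O'] parent=N

Answer: 2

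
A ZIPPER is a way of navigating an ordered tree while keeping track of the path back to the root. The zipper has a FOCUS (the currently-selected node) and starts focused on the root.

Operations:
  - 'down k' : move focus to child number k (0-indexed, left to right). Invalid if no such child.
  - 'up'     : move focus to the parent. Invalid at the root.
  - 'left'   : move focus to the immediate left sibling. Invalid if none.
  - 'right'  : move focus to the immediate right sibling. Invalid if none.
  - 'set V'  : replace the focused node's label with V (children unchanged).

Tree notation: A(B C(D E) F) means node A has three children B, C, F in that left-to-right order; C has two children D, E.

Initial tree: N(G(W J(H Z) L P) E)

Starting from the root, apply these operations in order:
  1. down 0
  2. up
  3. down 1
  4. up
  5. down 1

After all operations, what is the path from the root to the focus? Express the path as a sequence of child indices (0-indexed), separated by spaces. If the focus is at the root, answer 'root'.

Answer: 1

Derivation:
Step 1 (down 0): focus=G path=0 depth=1 children=['W', 'J', 'L', 'P'] left=[] right=['E'] parent=N
Step 2 (up): focus=N path=root depth=0 children=['G', 'E'] (at root)
Step 3 (down 1): focus=E path=1 depth=1 children=[] left=['G'] right=[] parent=N
Step 4 (up): focus=N path=root depth=0 children=['G', 'E'] (at root)
Step 5 (down 1): focus=E path=1 depth=1 children=[] left=['G'] right=[] parent=N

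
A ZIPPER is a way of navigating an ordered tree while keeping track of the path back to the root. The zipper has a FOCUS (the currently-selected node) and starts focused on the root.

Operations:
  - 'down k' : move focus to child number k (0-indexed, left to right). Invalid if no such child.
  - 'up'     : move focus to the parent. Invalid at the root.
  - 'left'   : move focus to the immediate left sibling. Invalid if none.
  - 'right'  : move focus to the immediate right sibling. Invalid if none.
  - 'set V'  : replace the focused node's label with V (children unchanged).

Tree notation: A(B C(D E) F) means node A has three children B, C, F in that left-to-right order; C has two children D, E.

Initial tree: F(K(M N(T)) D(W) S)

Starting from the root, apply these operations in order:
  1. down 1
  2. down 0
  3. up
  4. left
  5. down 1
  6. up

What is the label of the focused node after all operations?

Answer: K

Derivation:
Step 1 (down 1): focus=D path=1 depth=1 children=['W'] left=['K'] right=['S'] parent=F
Step 2 (down 0): focus=W path=1/0 depth=2 children=[] left=[] right=[] parent=D
Step 3 (up): focus=D path=1 depth=1 children=['W'] left=['K'] right=['S'] parent=F
Step 4 (left): focus=K path=0 depth=1 children=['M', 'N'] left=[] right=['D', 'S'] parent=F
Step 5 (down 1): focus=N path=0/1 depth=2 children=['T'] left=['M'] right=[] parent=K
Step 6 (up): focus=K path=0 depth=1 children=['M', 'N'] left=[] right=['D', 'S'] parent=F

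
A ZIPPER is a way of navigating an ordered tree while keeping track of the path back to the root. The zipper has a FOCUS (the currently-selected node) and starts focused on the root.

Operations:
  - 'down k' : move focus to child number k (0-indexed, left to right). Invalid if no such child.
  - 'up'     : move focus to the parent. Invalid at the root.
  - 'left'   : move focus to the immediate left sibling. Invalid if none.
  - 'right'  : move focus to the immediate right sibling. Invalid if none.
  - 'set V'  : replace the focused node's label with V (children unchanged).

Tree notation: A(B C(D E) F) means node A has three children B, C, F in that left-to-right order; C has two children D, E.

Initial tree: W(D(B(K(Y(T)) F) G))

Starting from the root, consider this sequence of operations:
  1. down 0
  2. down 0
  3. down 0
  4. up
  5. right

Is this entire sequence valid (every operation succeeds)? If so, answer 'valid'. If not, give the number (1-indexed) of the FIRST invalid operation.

Answer: valid

Derivation:
Step 1 (down 0): focus=D path=0 depth=1 children=['B', 'G'] left=[] right=[] parent=W
Step 2 (down 0): focus=B path=0/0 depth=2 children=['K', 'F'] left=[] right=['G'] parent=D
Step 3 (down 0): focus=K path=0/0/0 depth=3 children=['Y'] left=[] right=['F'] parent=B
Step 4 (up): focus=B path=0/0 depth=2 children=['K', 'F'] left=[] right=['G'] parent=D
Step 5 (right): focus=G path=0/1 depth=2 children=[] left=['B'] right=[] parent=D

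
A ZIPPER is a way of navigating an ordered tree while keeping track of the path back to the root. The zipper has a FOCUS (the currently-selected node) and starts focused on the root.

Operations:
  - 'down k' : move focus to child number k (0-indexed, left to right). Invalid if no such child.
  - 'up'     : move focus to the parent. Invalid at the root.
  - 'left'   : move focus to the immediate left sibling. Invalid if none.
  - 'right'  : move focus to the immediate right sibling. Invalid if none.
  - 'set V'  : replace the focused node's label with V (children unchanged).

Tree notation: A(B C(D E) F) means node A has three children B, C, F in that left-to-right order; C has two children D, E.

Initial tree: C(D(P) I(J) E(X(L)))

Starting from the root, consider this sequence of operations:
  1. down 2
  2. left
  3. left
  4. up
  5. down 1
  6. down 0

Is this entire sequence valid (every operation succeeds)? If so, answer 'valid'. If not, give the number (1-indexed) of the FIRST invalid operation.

Step 1 (down 2): focus=E path=2 depth=1 children=['X'] left=['D', 'I'] right=[] parent=C
Step 2 (left): focus=I path=1 depth=1 children=['J'] left=['D'] right=['E'] parent=C
Step 3 (left): focus=D path=0 depth=1 children=['P'] left=[] right=['I', 'E'] parent=C
Step 4 (up): focus=C path=root depth=0 children=['D', 'I', 'E'] (at root)
Step 5 (down 1): focus=I path=1 depth=1 children=['J'] left=['D'] right=['E'] parent=C
Step 6 (down 0): focus=J path=1/0 depth=2 children=[] left=[] right=[] parent=I

Answer: valid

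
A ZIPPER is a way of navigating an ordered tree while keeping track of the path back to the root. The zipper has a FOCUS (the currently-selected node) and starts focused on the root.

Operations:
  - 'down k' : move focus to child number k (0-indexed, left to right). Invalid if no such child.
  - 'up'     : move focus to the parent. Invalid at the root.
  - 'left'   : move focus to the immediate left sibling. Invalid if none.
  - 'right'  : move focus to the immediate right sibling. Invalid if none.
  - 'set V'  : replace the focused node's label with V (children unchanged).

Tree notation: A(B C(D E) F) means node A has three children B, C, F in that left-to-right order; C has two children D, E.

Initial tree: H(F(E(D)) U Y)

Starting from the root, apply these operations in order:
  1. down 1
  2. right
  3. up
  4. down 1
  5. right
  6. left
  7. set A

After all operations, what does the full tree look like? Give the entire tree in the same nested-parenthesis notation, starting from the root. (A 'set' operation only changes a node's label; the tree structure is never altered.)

Answer: H(F(E(D)) A Y)

Derivation:
Step 1 (down 1): focus=U path=1 depth=1 children=[] left=['F'] right=['Y'] parent=H
Step 2 (right): focus=Y path=2 depth=1 children=[] left=['F', 'U'] right=[] parent=H
Step 3 (up): focus=H path=root depth=0 children=['F', 'U', 'Y'] (at root)
Step 4 (down 1): focus=U path=1 depth=1 children=[] left=['F'] right=['Y'] parent=H
Step 5 (right): focus=Y path=2 depth=1 children=[] left=['F', 'U'] right=[] parent=H
Step 6 (left): focus=U path=1 depth=1 children=[] left=['F'] right=['Y'] parent=H
Step 7 (set A): focus=A path=1 depth=1 children=[] left=['F'] right=['Y'] parent=H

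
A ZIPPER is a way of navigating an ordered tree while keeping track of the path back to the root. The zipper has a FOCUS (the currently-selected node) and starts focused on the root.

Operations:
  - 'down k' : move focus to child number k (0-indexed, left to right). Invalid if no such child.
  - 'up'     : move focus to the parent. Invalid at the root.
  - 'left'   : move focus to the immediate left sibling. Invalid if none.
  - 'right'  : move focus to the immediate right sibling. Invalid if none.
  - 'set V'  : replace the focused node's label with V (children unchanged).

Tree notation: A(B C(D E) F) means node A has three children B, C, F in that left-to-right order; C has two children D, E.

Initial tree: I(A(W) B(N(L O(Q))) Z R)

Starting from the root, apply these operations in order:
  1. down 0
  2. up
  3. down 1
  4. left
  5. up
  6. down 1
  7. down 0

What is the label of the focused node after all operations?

Step 1 (down 0): focus=A path=0 depth=1 children=['W'] left=[] right=['B', 'Z', 'R'] parent=I
Step 2 (up): focus=I path=root depth=0 children=['A', 'B', 'Z', 'R'] (at root)
Step 3 (down 1): focus=B path=1 depth=1 children=['N'] left=['A'] right=['Z', 'R'] parent=I
Step 4 (left): focus=A path=0 depth=1 children=['W'] left=[] right=['B', 'Z', 'R'] parent=I
Step 5 (up): focus=I path=root depth=0 children=['A', 'B', 'Z', 'R'] (at root)
Step 6 (down 1): focus=B path=1 depth=1 children=['N'] left=['A'] right=['Z', 'R'] parent=I
Step 7 (down 0): focus=N path=1/0 depth=2 children=['L', 'O'] left=[] right=[] parent=B

Answer: N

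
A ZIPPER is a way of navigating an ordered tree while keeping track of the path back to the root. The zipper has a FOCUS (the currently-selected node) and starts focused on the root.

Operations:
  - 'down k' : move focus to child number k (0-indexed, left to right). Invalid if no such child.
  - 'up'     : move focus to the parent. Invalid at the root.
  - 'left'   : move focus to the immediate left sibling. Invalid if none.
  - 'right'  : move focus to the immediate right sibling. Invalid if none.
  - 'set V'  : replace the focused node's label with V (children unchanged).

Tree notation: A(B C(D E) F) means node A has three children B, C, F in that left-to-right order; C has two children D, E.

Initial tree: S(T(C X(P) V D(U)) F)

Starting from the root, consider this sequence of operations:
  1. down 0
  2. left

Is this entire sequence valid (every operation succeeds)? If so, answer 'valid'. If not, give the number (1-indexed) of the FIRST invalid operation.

Answer: 2

Derivation:
Step 1 (down 0): focus=T path=0 depth=1 children=['C', 'X', 'V', 'D'] left=[] right=['F'] parent=S
Step 2 (left): INVALID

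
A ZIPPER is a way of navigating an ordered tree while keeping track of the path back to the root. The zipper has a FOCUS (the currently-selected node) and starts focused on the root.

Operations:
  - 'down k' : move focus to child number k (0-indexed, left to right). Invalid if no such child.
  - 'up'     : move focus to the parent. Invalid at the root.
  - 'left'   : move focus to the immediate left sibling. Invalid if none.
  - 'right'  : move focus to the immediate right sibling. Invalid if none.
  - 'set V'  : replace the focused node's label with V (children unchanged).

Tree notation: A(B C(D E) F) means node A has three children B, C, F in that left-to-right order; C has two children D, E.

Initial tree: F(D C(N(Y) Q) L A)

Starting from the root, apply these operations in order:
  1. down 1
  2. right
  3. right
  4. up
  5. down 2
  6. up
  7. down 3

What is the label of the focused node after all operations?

Answer: A

Derivation:
Step 1 (down 1): focus=C path=1 depth=1 children=['N', 'Q'] left=['D'] right=['L', 'A'] parent=F
Step 2 (right): focus=L path=2 depth=1 children=[] left=['D', 'C'] right=['A'] parent=F
Step 3 (right): focus=A path=3 depth=1 children=[] left=['D', 'C', 'L'] right=[] parent=F
Step 4 (up): focus=F path=root depth=0 children=['D', 'C', 'L', 'A'] (at root)
Step 5 (down 2): focus=L path=2 depth=1 children=[] left=['D', 'C'] right=['A'] parent=F
Step 6 (up): focus=F path=root depth=0 children=['D', 'C', 'L', 'A'] (at root)
Step 7 (down 3): focus=A path=3 depth=1 children=[] left=['D', 'C', 'L'] right=[] parent=F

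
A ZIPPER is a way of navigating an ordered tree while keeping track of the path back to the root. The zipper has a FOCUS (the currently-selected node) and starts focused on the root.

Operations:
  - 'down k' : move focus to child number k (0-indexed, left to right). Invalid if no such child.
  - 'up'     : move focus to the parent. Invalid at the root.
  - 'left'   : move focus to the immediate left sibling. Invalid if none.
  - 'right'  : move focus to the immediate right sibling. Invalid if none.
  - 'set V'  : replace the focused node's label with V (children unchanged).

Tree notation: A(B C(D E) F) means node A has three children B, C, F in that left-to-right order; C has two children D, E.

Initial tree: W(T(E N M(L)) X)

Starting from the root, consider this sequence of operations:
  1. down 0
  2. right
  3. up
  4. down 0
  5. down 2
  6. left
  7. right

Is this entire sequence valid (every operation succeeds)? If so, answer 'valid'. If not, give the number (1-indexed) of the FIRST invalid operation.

Step 1 (down 0): focus=T path=0 depth=1 children=['E', 'N', 'M'] left=[] right=['X'] parent=W
Step 2 (right): focus=X path=1 depth=1 children=[] left=['T'] right=[] parent=W
Step 3 (up): focus=W path=root depth=0 children=['T', 'X'] (at root)
Step 4 (down 0): focus=T path=0 depth=1 children=['E', 'N', 'M'] left=[] right=['X'] parent=W
Step 5 (down 2): focus=M path=0/2 depth=2 children=['L'] left=['E', 'N'] right=[] parent=T
Step 6 (left): focus=N path=0/1 depth=2 children=[] left=['E'] right=['M'] parent=T
Step 7 (right): focus=M path=0/2 depth=2 children=['L'] left=['E', 'N'] right=[] parent=T

Answer: valid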